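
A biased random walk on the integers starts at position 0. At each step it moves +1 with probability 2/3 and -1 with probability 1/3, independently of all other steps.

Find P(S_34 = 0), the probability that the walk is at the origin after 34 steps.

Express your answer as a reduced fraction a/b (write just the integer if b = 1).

Answer: 11328534609920/617673396283947

Derivation:
To be at 0 after 34 steps: need exactly 17 steps of +1 and 17 of -1.
Number of such sequences: C(34,17) = 2333606220
Each has probability (2/3)^17 · (1/3)^17 = 131072/16677181699666569
P = 2333606220 · 131072/16677181699666569 = 11328534609920/617673396283947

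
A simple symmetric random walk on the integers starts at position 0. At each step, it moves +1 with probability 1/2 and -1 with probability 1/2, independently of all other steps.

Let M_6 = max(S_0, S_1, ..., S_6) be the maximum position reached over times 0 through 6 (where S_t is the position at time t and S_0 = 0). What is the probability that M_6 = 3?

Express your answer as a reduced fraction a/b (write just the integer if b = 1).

Let M_6 = max(S_0,...,S_6). Use the reflection principle: for j ≥ 1, #{paths with M_6 ≥ j} = #{S_6 ≥ j} + #{S_6 ≥ j+1}.
By reflection, #{M_6 ≥ 3} = #{S_6 ≥ 3} + #{S_6 ≥ 4} = 7 + 7 = 14.
#{M_6 ≥ 4} = #{S_6 ≥ 4} + #{S_6 ≥ 5} = 7 + 1 = 8.
#{M_6 = 3} = 14 - 8 = 6.
P(M_6 = 3) = 6/64 = 3/32

Answer: 3/32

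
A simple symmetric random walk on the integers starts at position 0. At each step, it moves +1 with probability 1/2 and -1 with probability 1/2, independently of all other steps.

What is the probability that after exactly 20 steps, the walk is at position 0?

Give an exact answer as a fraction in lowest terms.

To return to 0 after 20 steps: need exactly 10 steps of +1 and 10 of -1.
Favorable paths: C(20,10) = 184756
Total paths: 2^20 = 1048576
P = 184756/1048576 = 46189/262144

Answer: 46189/262144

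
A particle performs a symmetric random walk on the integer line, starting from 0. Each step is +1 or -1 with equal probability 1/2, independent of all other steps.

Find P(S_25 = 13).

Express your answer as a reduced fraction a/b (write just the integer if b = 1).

Answer: 44275/8388608

Derivation:
To reach position 13 after 25 steps: need 19 steps of +1 and 6 of -1.
Favorable paths: C(25,19) = 177100
Total paths: 2^25 = 33554432
P = 177100/33554432 = 44275/8388608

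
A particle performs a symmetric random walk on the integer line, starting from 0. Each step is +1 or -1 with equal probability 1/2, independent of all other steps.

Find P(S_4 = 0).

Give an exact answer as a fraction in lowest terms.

To reach position 0 after 4 steps: need 2 steps of +1 and 2 of -1.
Favorable paths: C(4,2) = 6
Total paths: 2^4 = 16
P = 6/16 = 3/8

Answer: 3/8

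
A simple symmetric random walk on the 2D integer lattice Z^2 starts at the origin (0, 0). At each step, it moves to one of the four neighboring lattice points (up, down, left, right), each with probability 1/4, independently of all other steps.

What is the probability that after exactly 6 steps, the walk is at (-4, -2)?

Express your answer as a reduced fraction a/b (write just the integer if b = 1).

Answer: 15/4096

Derivation:
Let h be the number of horizontal steps (so 6-h are vertical). To end at (-4,-2) need (h-4)/2 right-steps and ((6-h)-2)/2 up-steps.
Sum over h with 4 ≤ h ≤ 4, h ≡ 0 (mod 2), 6-h ≡ 0 (mod 2):
h=4: C(6,4)·C(4,0)·C(2,0) = 15·1·1 = 15
Total favorable: 15
Total paths: 4^6 = 4096
P = 15/4096 = 15/4096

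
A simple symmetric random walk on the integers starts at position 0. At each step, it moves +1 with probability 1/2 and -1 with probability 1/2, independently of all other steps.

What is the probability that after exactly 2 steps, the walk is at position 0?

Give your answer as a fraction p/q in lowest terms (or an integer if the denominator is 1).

Answer: 1/2

Derivation:
To return to 0 after 2 steps: need exactly 1 step of +1 and 1 of -1.
Favorable paths: C(2,1) = 2
Total paths: 2^2 = 4
P = 2/4 = 1/2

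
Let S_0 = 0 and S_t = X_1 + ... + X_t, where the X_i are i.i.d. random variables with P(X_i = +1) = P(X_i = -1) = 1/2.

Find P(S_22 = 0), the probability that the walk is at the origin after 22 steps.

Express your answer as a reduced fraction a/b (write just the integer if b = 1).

Answer: 88179/524288

Derivation:
To return to 0 after 22 steps: need exactly 11 steps of +1 and 11 of -1.
Favorable paths: C(22,11) = 705432
Total paths: 2^22 = 4194304
P = 705432/4194304 = 88179/524288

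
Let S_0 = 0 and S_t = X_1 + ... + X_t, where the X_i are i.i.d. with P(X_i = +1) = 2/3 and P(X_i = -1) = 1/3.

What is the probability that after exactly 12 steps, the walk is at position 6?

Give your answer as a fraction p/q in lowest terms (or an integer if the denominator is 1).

To reach position 6 after 12 steps: need 9 steps of +1 and 3 steps of -1.
Number of such sequences: C(12,9) = 220
Each has probability (2/3)^9 · (1/3)^3 = 512/531441
P = 220 · 512/531441 = 112640/531441

Answer: 112640/531441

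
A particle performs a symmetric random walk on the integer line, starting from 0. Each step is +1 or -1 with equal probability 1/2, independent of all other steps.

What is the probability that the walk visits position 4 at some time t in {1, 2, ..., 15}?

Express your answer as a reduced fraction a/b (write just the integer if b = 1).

Count via complement. Let g(t,s) = #length-t paths at position s with S_1..S_t all ≠ 4.
g(t,s) = g(t-1,s-1) + g(t-1,s+1) for s ≠ 4; g(t,4) = 0.
t=0: g(0,0)=1
t=1: g(1,-1)=1 g(1,1)=1
t=2: g(2,-2)=1 g(2,0)=2 g(2,2)=1
t=3: g(3,-3)=1 g(3,-1)=3 g(3,1)=3 g(3,3)=1
t=4: g(4,-4)=1 g(4,-2)=4 g(4,0)=6 g(4,2)=4
t=5: g(5,-5)=1 g(5,-3)=5 g(5,-1)=10 g(5,1)=10 g(5,3)=4
t=6: g(6,-6)=1 g(6,-4)=6 g(6,-2)=15 g(6,0)=20 g(6,2)=14
t=7: g(7,-7)=1 g(7,-5)=7 g(7,-3)=21 g(7,-1)=35 g(7,1)=34 g(7,3)=14
t=8: g(8,-8)=1 g(8,-6)=8 g(8,-4)=28 g(8,-2)=56 g(8,0)=69 g(8,2)=48
t=9: g(9,-9)=1 g(9,-7)=9 g(9,-5)=36 g(9,-3)=84 g(9,-1)=125 g(9,1)=117 g(9,3)=48
t=10: g(10,-10)=1 g(10,-8)=10 g(10,-6)=45 g(10,-4)=120 g(10,-2)=209 g(10,0)=242 g(10,2)=165
t=11: g(11,-11)=1 g(11,-9)=11 g(11,-7)=55 g(11,-5)=165 g(11,-3)=329 g(11,-1)=451 g(11,1)=407 g(11,3)=165
t=12: g(12,-12)=1 g(12,-10)=12 g(12,-8)=66 g(12,-6)=220 g(12,-4)=494 g(12,-2)=780 g(12,0)=858 g(12,2)=572
t=13: g(13,-13)=1 g(13,-11)=13 g(13,-9)=78 g(13,-7)=286 g(13,-5)=714 g(13,-3)=1274 g(13,-1)=1638 g(13,1)=1430 g(13,3)=572
t=14: g(14,-14)=1 g(14,-12)=14 g(14,-10)=91 g(14,-8)=364 g(14,-6)=1000 g(14,-4)=1988 g(14,-2)=2912 g(14,0)=3068 g(14,2)=2002
t=15: g(15,-15)=1 g(15,-13)=15 g(15,-11)=105 g(15,-9)=455 g(15,-7)=1364 g(15,-5)=2988 g(15,-3)=4900 g(15,-1)=5980 g(15,1)=5070 g(15,3)=2002
Paths never hitting 4: Σ_s g(15,s) = 22880
Paths hitting 4: 2^15 - 22880 = 9888
P = 9888/32768 = 309/1024

Answer: 309/1024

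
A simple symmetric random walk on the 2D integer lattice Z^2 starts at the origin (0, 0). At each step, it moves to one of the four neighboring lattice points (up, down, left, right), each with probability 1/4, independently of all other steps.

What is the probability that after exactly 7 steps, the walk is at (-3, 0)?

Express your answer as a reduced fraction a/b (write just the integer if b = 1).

Answer: 441/16384

Derivation:
Let h be the number of horizontal steps (so 7-h are vertical). To end at (-3,0) need (h-3)/2 right-steps and ((7-h)+0)/2 up-steps.
Sum over h with 3 ≤ h ≤ 7, h ≡ 1 (mod 2), 7-h ≡ 0 (mod 2):
h=3: C(7,3)·C(3,0)·C(4,2) = 35·1·6 = 210
h=5: C(7,5)·C(5,1)·C(2,1) = 21·5·2 = 210
h=7: C(7,7)·C(7,2)·C(0,0) = 1·21·1 = 21
Total favorable: 441
Total paths: 4^7 = 16384
P = 441/16384 = 441/16384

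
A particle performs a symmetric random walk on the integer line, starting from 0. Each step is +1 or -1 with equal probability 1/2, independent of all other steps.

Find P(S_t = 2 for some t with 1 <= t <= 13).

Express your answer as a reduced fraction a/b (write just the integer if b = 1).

Answer: 595/1024

Derivation:
Count via complement. Let g(t,s) = #length-t paths at position s with S_1..S_t all ≠ 2.
g(t,s) = g(t-1,s-1) + g(t-1,s+1) for s ≠ 2; g(t,2) = 0.
t=0: g(0,0)=1
t=1: g(1,-1)=1 g(1,1)=1
t=2: g(2,-2)=1 g(2,0)=2
t=3: g(3,-3)=1 g(3,-1)=3 g(3,1)=2
t=4: g(4,-4)=1 g(4,-2)=4 g(4,0)=5
t=5: g(5,-5)=1 g(5,-3)=5 g(5,-1)=9 g(5,1)=5
t=6: g(6,-6)=1 g(6,-4)=6 g(6,-2)=14 g(6,0)=14
t=7: g(7,-7)=1 g(7,-5)=7 g(7,-3)=20 g(7,-1)=28 g(7,1)=14
t=8: g(8,-8)=1 g(8,-6)=8 g(8,-4)=27 g(8,-2)=48 g(8,0)=42
t=9: g(9,-9)=1 g(9,-7)=9 g(9,-5)=35 g(9,-3)=75 g(9,-1)=90 g(9,1)=42
t=10: g(10,-10)=1 g(10,-8)=10 g(10,-6)=44 g(10,-4)=110 g(10,-2)=165 g(10,0)=132
t=11: g(11,-11)=1 g(11,-9)=11 g(11,-7)=54 g(11,-5)=154 g(11,-3)=275 g(11,-1)=297 g(11,1)=132
t=12: g(12,-12)=1 g(12,-10)=12 g(12,-8)=65 g(12,-6)=208 g(12,-4)=429 g(12,-2)=572 g(12,0)=429
t=13: g(13,-13)=1 g(13,-11)=13 g(13,-9)=77 g(13,-7)=273 g(13,-5)=637 g(13,-3)=1001 g(13,-1)=1001 g(13,1)=429
Paths never hitting 2: Σ_s g(13,s) = 3432
Paths hitting 2: 2^13 - 3432 = 4760
P = 4760/8192 = 595/1024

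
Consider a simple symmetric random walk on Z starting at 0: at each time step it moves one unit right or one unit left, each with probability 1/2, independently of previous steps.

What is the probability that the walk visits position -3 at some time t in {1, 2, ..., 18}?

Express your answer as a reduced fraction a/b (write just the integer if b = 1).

Count via complement. Let g(t,s) = #length-t paths at position s with S_1..S_t all ≠ -3.
g(t,s) = g(t-1,s-1) + g(t-1,s+1) for s ≠ -3; g(t,-3) = 0.
t=0: g(0,0)=1
t=1: g(1,-1)=1 g(1,1)=1
t=2: g(2,-2)=1 g(2,0)=2 g(2,2)=1
t=3: g(3,-1)=3 g(3,1)=3 g(3,3)=1
t=4: g(4,-2)=3 g(4,0)=6 g(4,2)=4 g(4,4)=1
t=5: g(5,-1)=9 g(5,1)=10 g(5,3)=5 g(5,5)=1
t=6: g(6,-2)=9 g(6,0)=19 g(6,2)=15 g(6,4)=6 g(6,6)=1
t=7: g(7,-1)=28 g(7,1)=34 g(7,3)=21 g(7,5)=7 g(7,7)=1
t=8: g(8,-2)=28 g(8,0)=62 g(8,2)=55 g(8,4)=28 g(8,6)=8 g(8,8)=1
t=9: g(9,-1)=90 g(9,1)=117 g(9,3)=83 g(9,5)=36 g(9,7)=9 g(9,9)=1
t=10: g(10,-2)=90 g(10,0)=207 g(10,2)=200 g(10,4)=119 g(10,6)=45 g(10,8)=10 g(10,10)=1
t=11: g(11,-1)=297 g(11,1)=407 g(11,3)=319 g(11,5)=164 g(11,7)=55 g(11,9)=11 g(11,11)=1
t=12: g(12,-2)=297 g(12,0)=704 g(12,2)=726 g(12,4)=483 g(12,6)=219 g(12,8)=66 g(12,10)=12 g(12,12)=1
t=13: g(13,-1)=1001 g(13,1)=1430 g(13,3)=1209 g(13,5)=702 g(13,7)=285 g(13,9)=78 g(13,11)=13 g(13,13)=1
t=14: g(14,-2)=1001 g(14,0)=2431 g(14,2)=2639 g(14,4)=1911 g(14,6)=987 g(14,8)=363 g(14,10)=91 g(14,12)=14 g(14,14)=1
t=15: g(15,-1)=3432 g(15,1)=5070 g(15,3)=4550 g(15,5)=2898 g(15,7)=1350 g(15,9)=454 g(15,11)=105 g(15,13)=15 g(15,15)=1
t=16: g(16,-2)=3432 g(16,0)=8502 g(16,2)=9620 g(16,4)=7448 g(16,6)=4248 g(16,8)=1804 g(16,10)=559 g(16,12)=120 g(16,14)=16 g(16,16)=1
t=17: g(17,-1)=11934 g(17,1)=18122 g(17,3)=17068 g(17,5)=11696 g(17,7)=6052 g(17,9)=2363 g(17,11)=679 g(17,13)=136 g(17,15)=17 g(17,17)=1
t=18: g(18,-2)=11934 g(18,0)=30056 g(18,2)=35190 g(18,4)=28764 g(18,6)=17748 g(18,8)=8415 g(18,10)=3042 g(18,12)=815 g(18,14)=153 g(18,16)=18 g(18,18)=1
Paths never hitting -3: Σ_s g(18,s) = 136136
Paths hitting -3: 2^18 - 136136 = 126008
P = 126008/262144 = 15751/32768

Answer: 15751/32768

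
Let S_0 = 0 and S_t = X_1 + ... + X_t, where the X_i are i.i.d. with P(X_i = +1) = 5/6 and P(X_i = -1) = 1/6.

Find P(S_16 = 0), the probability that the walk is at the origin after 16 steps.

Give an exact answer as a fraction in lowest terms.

Answer: 279296875/156728328192

Derivation:
To be at 0 after 16 steps: need exactly 8 steps of +1 and 8 of -1.
Number of such sequences: C(16,8) = 12870
Each has probability (5/6)^8 · (1/6)^8 = 390625/2821109907456
P = 12870 · 390625/2821109907456 = 279296875/156728328192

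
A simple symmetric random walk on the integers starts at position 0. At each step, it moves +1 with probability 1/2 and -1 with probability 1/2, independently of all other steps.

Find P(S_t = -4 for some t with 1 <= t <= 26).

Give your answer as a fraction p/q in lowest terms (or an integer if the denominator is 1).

Count via complement. Let g(t,s) = #length-t paths at position s with S_1..S_t all ≠ -4.
g(t,s) = g(t-1,s-1) + g(t-1,s+1) for s ≠ -4; g(t,-4) = 0.
t=0: g(0,0)=1
t=1: g(1,-1)=1 g(1,1)=1
t=2: g(2,-2)=1 g(2,0)=2 g(2,2)=1
t=3: g(3,-3)=1 g(3,-1)=3 g(3,1)=3 g(3,3)=1
t=4: g(4,-2)=4 g(4,0)=6 g(4,2)=4 g(4,4)=1
t=5: g(5,-3)=4 g(5,-1)=10 g(5,1)=10 g(5,3)=5 g(5,5)=1
t=6: g(6,-2)=14 g(6,0)=20 g(6,2)=15 g(6,4)=6 g(6,6)=1
t=7: g(7,-3)=14 g(7,-1)=34 g(7,1)=35 g(7,3)=21 g(7,5)=7 g(7,7)=1
t=8: g(8,-2)=48 g(8,0)=69 g(8,2)=56 g(8,4)=28 g(8,6)=8 g(8,8)=1
t=9: g(9,-3)=48 g(9,-1)=117 g(9,1)=125 g(9,3)=84 g(9,5)=36 g(9,7)=9 g(9,9)=1
t=10: g(10,-2)=165 g(10,0)=242 g(10,2)=209 g(10,4)=120 g(10,6)=45 g(10,8)=10 g(10,10)=1
t=11: g(11,-3)=165 g(11,-1)=407 g(11,1)=451 g(11,3)=329 g(11,5)=165 g(11,7)=55 g(11,9)=11 g(11,11)=1
t=12: g(12,-2)=572 g(12,0)=858 g(12,2)=780 g(12,4)=494 g(12,6)=220 g(12,8)=66 g(12,10)=12 g(12,12)=1
t=13: g(13,-3)=572 g(13,-1)=1430 g(13,1)=1638 g(13,3)=1274 g(13,5)=714 g(13,7)=286 g(13,9)=78 g(13,11)=13 g(13,13)=1
t=14: g(14,-2)=2002 g(14,0)=3068 g(14,2)=2912 g(14,4)=1988 g(14,6)=1000 g(14,8)=364 g(14,10)=91 g(14,12)=14 g(14,14)=1
t=15: g(15,-3)=2002 g(15,-1)=5070 g(15,1)=5980 g(15,3)=4900 g(15,5)=2988 g(15,7)=1364 g(15,9)=455 g(15,11)=105 g(15,13)=15 g(15,15)=1
t=16: g(16,-2)=7072 g(16,0)=11050 g(16,2)=10880 g(16,4)=7888 g(16,6)=4352 g(16,8)=1819 g(16,10)=560 g(16,12)=120 g(16,14)=16 g(16,16)=1
t=17: g(17,-3)=7072 g(17,-1)=18122 g(17,1)=21930 g(17,3)=18768 g(17,5)=12240 g(17,7)=6171 g(17,9)=2379 g(17,11)=680 g(17,13)=136 g(17,15)=17 g(17,17)=1
t=18: g(18,-2)=25194 g(18,0)=40052 g(18,2)=40698 g(18,4)=31008 g(18,6)=18411 g(18,8)=8550 g(18,10)=3059 g(18,12)=816 g(18,14)=153 g(18,16)=18 g(18,18)=1
t=19: g(19,-3)=25194 g(19,-1)=65246 g(19,1)=80750 g(19,3)=71706 g(19,5)=49419 g(19,7)=26961 g(19,9)=11609 g(19,11)=3875 g(19,13)=969 g(19,15)=171 g(19,17)=19 g(19,19)=1
t=20: g(20,-2)=90440 g(20,0)=145996 g(20,2)=152456 g(20,4)=121125 g(20,6)=76380 g(20,8)=38570 g(20,10)=15484 g(20,12)=4844 g(20,14)=1140 g(20,16)=190 g(20,18)=20 g(20,20)=1
t=21: g(21,-3)=90440 g(21,-1)=236436 g(21,1)=298452 g(21,3)=273581 g(21,5)=197505 g(21,7)=114950 g(21,9)=54054 g(21,11)=20328 g(21,13)=5984 g(21,15)=1330 g(21,17)=210 g(21,19)=21 g(21,21)=1
t=22: g(22,-2)=326876 g(22,0)=534888 g(22,2)=572033 g(22,4)=471086 g(22,6)=312455 g(22,8)=169004 g(22,10)=74382 g(22,12)=26312 g(22,14)=7314 g(22,16)=1540 g(22,18)=231 g(22,20)=22 g(22,22)=1
t=23: g(23,-3)=326876 g(23,-1)=861764 g(23,1)=1106921 g(23,3)=1043119 g(23,5)=783541 g(23,7)=481459 g(23,9)=243386 g(23,11)=100694 g(23,13)=33626 g(23,15)=8854 g(23,17)=1771 g(23,19)=253 g(23,21)=23 g(23,23)=1
t=24: g(24,-2)=1188640 g(24,0)=1968685 g(24,2)=2150040 g(24,4)=1826660 g(24,6)=1265000 g(24,8)=724845 g(24,10)=344080 g(24,12)=134320 g(24,14)=42480 g(24,16)=10625 g(24,18)=2024 g(24,20)=276 g(24,22)=24 g(24,24)=1
t=25: g(25,-3)=1188640 g(25,-1)=3157325 g(25,1)=4118725 g(25,3)=3976700 g(25,5)=3091660 g(25,7)=1989845 g(25,9)=1068925 g(25,11)=478400 g(25,13)=176800 g(25,15)=53105 g(25,17)=12649 g(25,19)=2300 g(25,21)=300 g(25,23)=25 g(25,25)=1
t=26: g(26,-2)=4345965 g(26,0)=7276050 g(26,2)=8095425 g(26,4)=7068360 g(26,6)=5081505 g(26,8)=3058770 g(26,10)=1547325 g(26,12)=655200 g(26,14)=229905 g(26,16)=65754 g(26,18)=14949 g(26,20)=2600 g(26,22)=325 g(26,24)=26 g(26,26)=1
Paths never hitting -4: Σ_s g(26,s) = 37442160
Paths hitting -4: 2^26 - 37442160 = 29666704
P = 29666704/67108864 = 1854169/4194304

Answer: 1854169/4194304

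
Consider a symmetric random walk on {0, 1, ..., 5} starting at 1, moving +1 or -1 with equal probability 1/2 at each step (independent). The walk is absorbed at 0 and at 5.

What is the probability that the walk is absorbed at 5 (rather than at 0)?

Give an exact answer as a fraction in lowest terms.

Symmetric walk (p = 1/2): the harmonic-function argument gives P(hit 5 before 0 | start at 1) = a/N.
P = 1/5 = 1/5

Answer: 1/5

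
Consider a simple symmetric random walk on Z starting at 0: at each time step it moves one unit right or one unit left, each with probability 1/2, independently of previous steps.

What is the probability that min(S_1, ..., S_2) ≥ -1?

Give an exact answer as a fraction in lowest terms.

Let f(t,s) = #length-t paths at position s with S_1..S_t all ≥ -1.
f(t,s) = f(t-1,s-1) + f(t-1,s+1) for s ≥ -1; f(t,s) = 0 for s < -1.
t=0: f(0,0)=1
t=1: f(1,-1)=1 f(1,1)=1
t=2: f(2,0)=2 f(2,2)=1
Σ_s f(2,s) = 3
P = 3/4 = 3/4

Answer: 3/4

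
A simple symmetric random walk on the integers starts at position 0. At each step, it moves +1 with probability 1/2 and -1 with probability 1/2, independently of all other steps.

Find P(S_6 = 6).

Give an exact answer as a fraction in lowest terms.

Answer: 1/64

Derivation:
To reach position 6 after 6 steps: need 6 steps of +1 and 0 of -1.
Favorable paths: C(6,6) = 1
Total paths: 2^6 = 64
P = 1/64 = 1/64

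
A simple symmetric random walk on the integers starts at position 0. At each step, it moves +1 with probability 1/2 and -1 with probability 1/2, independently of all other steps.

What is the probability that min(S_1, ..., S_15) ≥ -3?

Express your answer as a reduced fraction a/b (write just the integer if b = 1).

Let f(t,s) = #length-t paths at position s with S_1..S_t all ≥ -3.
f(t,s) = f(t-1,s-1) + f(t-1,s+1) for s ≥ -3; f(t,s) = 0 for s < -3.
t=0: f(0,0)=1
t=1: f(1,-1)=1 f(1,1)=1
t=2: f(2,-2)=1 f(2,0)=2 f(2,2)=1
t=3: f(3,-3)=1 f(3,-1)=3 f(3,1)=3 f(3,3)=1
t=4: f(4,-2)=4 f(4,0)=6 f(4,2)=4 f(4,4)=1
t=5: f(5,-3)=4 f(5,-1)=10 f(5,1)=10 f(5,3)=5 f(5,5)=1
t=6: f(6,-2)=14 f(6,0)=20 f(6,2)=15 f(6,4)=6 f(6,6)=1
t=7: f(7,-3)=14 f(7,-1)=34 f(7,1)=35 f(7,3)=21 f(7,5)=7 f(7,7)=1
t=8: f(8,-2)=48 f(8,0)=69 f(8,2)=56 f(8,4)=28 f(8,6)=8 f(8,8)=1
t=9: f(9,-3)=48 f(9,-1)=117 f(9,1)=125 f(9,3)=84 f(9,5)=36 f(9,7)=9 f(9,9)=1
t=10: f(10,-2)=165 f(10,0)=242 f(10,2)=209 f(10,4)=120 f(10,6)=45 f(10,8)=10 f(10,10)=1
t=11: f(11,-3)=165 f(11,-1)=407 f(11,1)=451 f(11,3)=329 f(11,5)=165 f(11,7)=55 f(11,9)=11 f(11,11)=1
t=12: f(12,-2)=572 f(12,0)=858 f(12,2)=780 f(12,4)=494 f(12,6)=220 f(12,8)=66 f(12,10)=12 f(12,12)=1
t=13: f(13,-3)=572 f(13,-1)=1430 f(13,1)=1638 f(13,3)=1274 f(13,5)=714 f(13,7)=286 f(13,9)=78 f(13,11)=13 f(13,13)=1
t=14: f(14,-2)=2002 f(14,0)=3068 f(14,2)=2912 f(14,4)=1988 f(14,6)=1000 f(14,8)=364 f(14,10)=91 f(14,12)=14 f(14,14)=1
t=15: f(15,-3)=2002 f(15,-1)=5070 f(15,1)=5980 f(15,3)=4900 f(15,5)=2988 f(15,7)=1364 f(15,9)=455 f(15,11)=105 f(15,13)=15 f(15,15)=1
Σ_s f(15,s) = 22880
P = 22880/32768 = 715/1024

Answer: 715/1024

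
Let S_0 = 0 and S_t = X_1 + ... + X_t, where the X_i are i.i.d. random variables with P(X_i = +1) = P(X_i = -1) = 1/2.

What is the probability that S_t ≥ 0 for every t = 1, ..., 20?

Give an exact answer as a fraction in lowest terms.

Let f(t,s) = #length-t paths at position s with S_1..S_t all ≥ 0.
f(t,s) = f(t-1,s-1) + f(t-1,s+1) for s ≥ 0; f(t,s) = 0 for s < 0.
t=0: f(0,0)=1
t=1: f(1,1)=1
t=2: f(2,0)=1 f(2,2)=1
t=3: f(3,1)=2 f(3,3)=1
t=4: f(4,0)=2 f(4,2)=3 f(4,4)=1
t=5: f(5,1)=5 f(5,3)=4 f(5,5)=1
t=6: f(6,0)=5 f(6,2)=9 f(6,4)=5 f(6,6)=1
t=7: f(7,1)=14 f(7,3)=14 f(7,5)=6 f(7,7)=1
t=8: f(8,0)=14 f(8,2)=28 f(8,4)=20 f(8,6)=7 f(8,8)=1
t=9: f(9,1)=42 f(9,3)=48 f(9,5)=27 f(9,7)=8 f(9,9)=1
t=10: f(10,0)=42 f(10,2)=90 f(10,4)=75 f(10,6)=35 f(10,8)=9 f(10,10)=1
t=11: f(11,1)=132 f(11,3)=165 f(11,5)=110 f(11,7)=44 f(11,9)=10 f(11,11)=1
t=12: f(12,0)=132 f(12,2)=297 f(12,4)=275 f(12,6)=154 f(12,8)=54 f(12,10)=11 f(12,12)=1
t=13: f(13,1)=429 f(13,3)=572 f(13,5)=429 f(13,7)=208 f(13,9)=65 f(13,11)=12 f(13,13)=1
t=14: f(14,0)=429 f(14,2)=1001 f(14,4)=1001 f(14,6)=637 f(14,8)=273 f(14,10)=77 f(14,12)=13 f(14,14)=1
t=15: f(15,1)=1430 f(15,3)=2002 f(15,5)=1638 f(15,7)=910 f(15,9)=350 f(15,11)=90 f(15,13)=14 f(15,15)=1
t=16: f(16,0)=1430 f(16,2)=3432 f(16,4)=3640 f(16,6)=2548 f(16,8)=1260 f(16,10)=440 f(16,12)=104 f(16,14)=15 f(16,16)=1
t=17: f(17,1)=4862 f(17,3)=7072 f(17,5)=6188 f(17,7)=3808 f(17,9)=1700 f(17,11)=544 f(17,13)=119 f(17,15)=16 f(17,17)=1
t=18: f(18,0)=4862 f(18,2)=11934 f(18,4)=13260 f(18,6)=9996 f(18,8)=5508 f(18,10)=2244 f(18,12)=663 f(18,14)=135 f(18,16)=17 f(18,18)=1
t=19: f(19,1)=16796 f(19,3)=25194 f(19,5)=23256 f(19,7)=15504 f(19,9)=7752 f(19,11)=2907 f(19,13)=798 f(19,15)=152 f(19,17)=18 f(19,19)=1
t=20: f(20,0)=16796 f(20,2)=41990 f(20,4)=48450 f(20,6)=38760 f(20,8)=23256 f(20,10)=10659 f(20,12)=3705 f(20,14)=950 f(20,16)=170 f(20,18)=19 f(20,20)=1
Σ_s f(20,s) = 184756
P = 184756/1048576 = 46189/262144

Answer: 46189/262144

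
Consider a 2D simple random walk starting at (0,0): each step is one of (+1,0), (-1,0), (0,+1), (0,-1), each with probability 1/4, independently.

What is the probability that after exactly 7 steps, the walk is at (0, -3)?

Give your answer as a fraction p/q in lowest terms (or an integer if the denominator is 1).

Answer: 441/16384

Derivation:
Let h be the number of horizontal steps (so 7-h are vertical). To end at (0,-3) need (h+0)/2 right-steps and ((7-h)-3)/2 up-steps.
Sum over h with 0 ≤ h ≤ 4, h ≡ 0 (mod 2), 7-h ≡ 1 (mod 2):
h=0: C(7,0)·C(0,0)·C(7,2) = 1·1·21 = 21
h=2: C(7,2)·C(2,1)·C(5,1) = 21·2·5 = 210
h=4: C(7,4)·C(4,2)·C(3,0) = 35·6·1 = 210
Total favorable: 441
Total paths: 4^7 = 16384
P = 441/16384 = 441/16384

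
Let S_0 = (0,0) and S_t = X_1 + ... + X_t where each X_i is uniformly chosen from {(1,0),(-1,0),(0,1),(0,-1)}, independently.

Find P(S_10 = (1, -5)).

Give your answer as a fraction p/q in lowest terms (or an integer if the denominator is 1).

Answer: 675/131072

Derivation:
Let h be the number of horizontal steps (so 10-h are vertical). To end at (1,-5) need (h+1)/2 right-steps and ((10-h)-5)/2 up-steps.
Sum over h with 1 ≤ h ≤ 5, h ≡ 1 (mod 2), 10-h ≡ 1 (mod 2):
h=1: C(10,1)·C(1,1)·C(9,2) = 10·1·36 = 360
h=3: C(10,3)·C(3,2)·C(7,1) = 120·3·7 = 2520
h=5: C(10,5)·C(5,3)·C(5,0) = 252·10·1 = 2520
Total favorable: 5400
Total paths: 4^10 = 1048576
P = 5400/1048576 = 675/131072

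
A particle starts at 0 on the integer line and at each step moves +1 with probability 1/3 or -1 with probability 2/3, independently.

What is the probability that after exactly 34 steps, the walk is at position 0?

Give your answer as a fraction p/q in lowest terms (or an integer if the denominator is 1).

Answer: 11328534609920/617673396283947

Derivation:
To be at 0 after 34 steps: need exactly 17 steps of +1 and 17 of -1.
Number of such sequences: C(34,17) = 2333606220
Each has probability (1/3)^17 · (2/3)^17 = 131072/16677181699666569
P = 2333606220 · 131072/16677181699666569 = 11328534609920/617673396283947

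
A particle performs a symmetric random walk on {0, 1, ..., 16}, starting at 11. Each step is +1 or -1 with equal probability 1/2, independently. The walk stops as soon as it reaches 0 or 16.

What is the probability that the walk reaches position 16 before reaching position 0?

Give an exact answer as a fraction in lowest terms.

Symmetric walk (p = 1/2): the harmonic-function argument gives P(hit 16 before 0 | start at 11) = a/N.
P = 11/16 = 11/16

Answer: 11/16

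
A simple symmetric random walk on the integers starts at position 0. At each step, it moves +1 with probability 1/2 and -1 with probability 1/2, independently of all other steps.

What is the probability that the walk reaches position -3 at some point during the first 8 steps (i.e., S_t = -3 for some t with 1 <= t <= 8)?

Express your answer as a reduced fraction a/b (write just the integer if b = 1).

Count via complement. Let g(t,s) = #length-t paths at position s with S_1..S_t all ≠ -3.
g(t,s) = g(t-1,s-1) + g(t-1,s+1) for s ≠ -3; g(t,-3) = 0.
t=0: g(0,0)=1
t=1: g(1,-1)=1 g(1,1)=1
t=2: g(2,-2)=1 g(2,0)=2 g(2,2)=1
t=3: g(3,-1)=3 g(3,1)=3 g(3,3)=1
t=4: g(4,-2)=3 g(4,0)=6 g(4,2)=4 g(4,4)=1
t=5: g(5,-1)=9 g(5,1)=10 g(5,3)=5 g(5,5)=1
t=6: g(6,-2)=9 g(6,0)=19 g(6,2)=15 g(6,4)=6 g(6,6)=1
t=7: g(7,-1)=28 g(7,1)=34 g(7,3)=21 g(7,5)=7 g(7,7)=1
t=8: g(8,-2)=28 g(8,0)=62 g(8,2)=55 g(8,4)=28 g(8,6)=8 g(8,8)=1
Paths never hitting -3: Σ_s g(8,s) = 182
Paths hitting -3: 2^8 - 182 = 74
P = 74/256 = 37/128

Answer: 37/128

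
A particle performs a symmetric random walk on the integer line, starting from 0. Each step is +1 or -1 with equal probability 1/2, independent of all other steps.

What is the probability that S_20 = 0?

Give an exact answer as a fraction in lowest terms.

To return to 0 after 20 steps: need exactly 10 steps of +1 and 10 of -1.
Favorable paths: C(20,10) = 184756
Total paths: 2^20 = 1048576
P = 184756/1048576 = 46189/262144

Answer: 46189/262144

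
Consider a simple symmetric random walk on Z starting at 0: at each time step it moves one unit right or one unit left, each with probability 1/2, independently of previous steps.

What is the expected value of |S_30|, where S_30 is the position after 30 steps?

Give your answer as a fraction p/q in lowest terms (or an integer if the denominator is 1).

Answer: 145422675/33554432

Derivation:
S_30 takes values m ≡ 0 (mod 2) with |m| ≤ 30; P(S_30=m) = C(30,(30+m)/2)/2^30.
Total paths: 2^30 = 1073741824
Distribution: P(S=-30)=1/1073741824, P(S=-28)=30/1073741824, P(S=-26)=435/1073741824, P(S=-24)=4060/1073741824, P(S=-22)=27405/1073741824, P(S=-20)=142506/1073741824, P(S=-18)=593775/1073741824, P(S=-16)=2035800/1073741824, P(S=-14)=5852925/1073741824, P(S=-12)=14307150/1073741824, P(S=-10)=30045015/1073741824, P(S=-8)=54627300/1073741824, P(S=-6)=86493225/1073741824, P(S=-4)=119759850/1073741824, P(S=-2)=145422675/1073741824, P(S=0)=155117520/1073741824, P(S=2)=145422675/1073741824, P(S=4)=119759850/1073741824, P(S=6)=86493225/1073741824, P(S=8)=54627300/1073741824, P(S=10)=30045015/1073741824, P(S=12)=14307150/1073741824, P(S=14)=5852925/1073741824, P(S=16)=2035800/1073741824, P(S=18)=593775/1073741824, P(S=20)=142506/1073741824, P(S=22)=27405/1073741824, P(S=24)=4060/1073741824, P(S=26)=435/1073741824, P(S=28)=30/1073741824, P(S=30)=1/1073741824
E[|S_30|] = Σ_m |m|·P(S_30=m) = 4653525600/1073741824 = 145422675/33554432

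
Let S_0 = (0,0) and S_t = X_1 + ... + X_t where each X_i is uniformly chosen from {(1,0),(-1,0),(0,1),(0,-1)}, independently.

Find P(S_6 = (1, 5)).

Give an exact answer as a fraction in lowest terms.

Answer: 3/2048

Derivation:
Let h be the number of horizontal steps (so 6-h are vertical). To end at (1,5) need (h+1)/2 right-steps and ((6-h)+5)/2 up-steps.
Sum over h with 1 ≤ h ≤ 1, h ≡ 1 (mod 2), 6-h ≡ 1 (mod 2):
h=1: C(6,1)·C(1,1)·C(5,5) = 6·1·1 = 6
Total favorable: 6
Total paths: 4^6 = 4096
P = 6/4096 = 3/2048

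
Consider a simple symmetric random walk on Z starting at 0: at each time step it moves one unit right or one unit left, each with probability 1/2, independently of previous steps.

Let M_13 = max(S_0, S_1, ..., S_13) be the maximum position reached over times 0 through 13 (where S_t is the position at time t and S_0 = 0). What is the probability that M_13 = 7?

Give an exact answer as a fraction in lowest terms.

Let M_13 = max(S_0,...,S_13). Use the reflection principle: for j ≥ 1, #{paths with M_13 ≥ j} = #{S_13 ≥ j} + #{S_13 ≥ j+1}.
By reflection, #{M_13 ≥ 7} = #{S_13 ≥ 7} + #{S_13 ≥ 8} = 378 + 92 = 470.
#{M_13 ≥ 8} = #{S_13 ≥ 8} + #{S_13 ≥ 9} = 92 + 92 = 184.
#{M_13 = 7} = 470 - 184 = 286.
P(M_13 = 7) = 286/8192 = 143/4096

Answer: 143/4096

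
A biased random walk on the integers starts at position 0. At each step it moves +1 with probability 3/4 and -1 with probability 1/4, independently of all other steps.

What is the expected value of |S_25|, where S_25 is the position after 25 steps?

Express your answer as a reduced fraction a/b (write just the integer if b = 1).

S_25 takes values m ≡ 1 (mod 2) with |m| ≤ 25; P(S_25=m) = C(25,(25+m)/2) · (3/4)^((25+m)/2) · (1/4)^((25-m)/2).
Distribution: P(S=-25)=1/1125899906842624, P(S=-23)=75/1125899906842624, P(S=-21)=675/281474976710656, P(S=-19)=15525/281474976710656, P(S=-17)=512325/562949953421312, P(S=-15)=6455295/562949953421312, P(S=-13)=32276475/281474976710656, P(S=-11)=262822725/281474976710656, P(S=-9)=7096213575/1125899906842624, P(S=-7)=40211876925/1125899906842624, P(S=-5)=24127126155/140737488355328, P(S=-3)=98701879725/140737488355328, P(S=-1)=690913158075/281474976710656, P(S=1)=2072739474225/281474976710656, P(S=3)=2664950752575/140737488355328, P(S=5)=5862891655665/140737488355328, P(S=7)=87943374834975/1125899906842624, P(S=9)=139674771796725/1125899906842624, P(S=11)=46558257265575/281474976710656, P(S=13)=51459126451425/281474976710656, P(S=15)=92626427612565/562949953421312, P(S=17)=66161734008975/562949953421312, P(S=19)=18044109275175/281474976710656, P(S=21)=7060738412025/281474976710656, P(S=23)=7060738412025/1125899906842624, P(S=25)=847288609443/1125899906842624
E[|S_25|] = Σ_m |m|·P(S_25=m) = 880416350563975/70368744177664

Answer: 880416350563975/70368744177664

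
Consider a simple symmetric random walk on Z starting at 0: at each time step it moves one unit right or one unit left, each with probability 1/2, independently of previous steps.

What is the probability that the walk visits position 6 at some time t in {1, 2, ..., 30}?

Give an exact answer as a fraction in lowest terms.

Answer: 301766029/1073741824

Derivation:
Count via complement. Let g(t,s) = #length-t paths at position s with S_1..S_t all ≠ 6.
g(t,s) = g(t-1,s-1) + g(t-1,s+1) for s ≠ 6; g(t,6) = 0.
t=0: g(0,0)=1
t=1: g(1,-1)=1 g(1,1)=1
t=2: g(2,-2)=1 g(2,0)=2 g(2,2)=1
t=3: g(3,-3)=1 g(3,-1)=3 g(3,1)=3 g(3,3)=1
t=4: g(4,-4)=1 g(4,-2)=4 g(4,0)=6 g(4,2)=4 g(4,4)=1
t=5: g(5,-5)=1 g(5,-3)=5 g(5,-1)=10 g(5,1)=10 g(5,3)=5 g(5,5)=1
t=6: g(6,-6)=1 g(6,-4)=6 g(6,-2)=15 g(6,0)=20 g(6,2)=15 g(6,4)=6
t=7: g(7,-7)=1 g(7,-5)=7 g(7,-3)=21 g(7,-1)=35 g(7,1)=35 g(7,3)=21 g(7,5)=6
t=8: g(8,-8)=1 g(8,-6)=8 g(8,-4)=28 g(8,-2)=56 g(8,0)=70 g(8,2)=56 g(8,4)=27
t=9: g(9,-9)=1 g(9,-7)=9 g(9,-5)=36 g(9,-3)=84 g(9,-1)=126 g(9,1)=126 g(9,3)=83 g(9,5)=27
t=10: g(10,-10)=1 g(10,-8)=10 g(10,-6)=45 g(10,-4)=120 g(10,-2)=210 g(10,0)=252 g(10,2)=209 g(10,4)=110
t=11: g(11,-11)=1 g(11,-9)=11 g(11,-7)=55 g(11,-5)=165 g(11,-3)=330 g(11,-1)=462 g(11,1)=461 g(11,3)=319 g(11,5)=110
t=12: g(12,-12)=1 g(12,-10)=12 g(12,-8)=66 g(12,-6)=220 g(12,-4)=495 g(12,-2)=792 g(12,0)=923 g(12,2)=780 g(12,4)=429
t=13: g(13,-13)=1 g(13,-11)=13 g(13,-9)=78 g(13,-7)=286 g(13,-5)=715 g(13,-3)=1287 g(13,-1)=1715 g(13,1)=1703 g(13,3)=1209 g(13,5)=429
t=14: g(14,-14)=1 g(14,-12)=14 g(14,-10)=91 g(14,-8)=364 g(14,-6)=1001 g(14,-4)=2002 g(14,-2)=3002 g(14,0)=3418 g(14,2)=2912 g(14,4)=1638
t=15: g(15,-15)=1 g(15,-13)=15 g(15,-11)=105 g(15,-9)=455 g(15,-7)=1365 g(15,-5)=3003 g(15,-3)=5004 g(15,-1)=6420 g(15,1)=6330 g(15,3)=4550 g(15,5)=1638
t=16: g(16,-16)=1 g(16,-14)=16 g(16,-12)=120 g(16,-10)=560 g(16,-8)=1820 g(16,-6)=4368 g(16,-4)=8007 g(16,-2)=11424 g(16,0)=12750 g(16,2)=10880 g(16,4)=6188
t=17: g(17,-17)=1 g(17,-15)=17 g(17,-13)=136 g(17,-11)=680 g(17,-9)=2380 g(17,-7)=6188 g(17,-5)=12375 g(17,-3)=19431 g(17,-1)=24174 g(17,1)=23630 g(17,3)=17068 g(17,5)=6188
t=18: g(18,-18)=1 g(18,-16)=18 g(18,-14)=153 g(18,-12)=816 g(18,-10)=3060 g(18,-8)=8568 g(18,-6)=18563 g(18,-4)=31806 g(18,-2)=43605 g(18,0)=47804 g(18,2)=40698 g(18,4)=23256
t=19: g(19,-19)=1 g(19,-17)=19 g(19,-15)=171 g(19,-13)=969 g(19,-11)=3876 g(19,-9)=11628 g(19,-7)=27131 g(19,-5)=50369 g(19,-3)=75411 g(19,-1)=91409 g(19,1)=88502 g(19,3)=63954 g(19,5)=23256
t=20: g(20,-20)=1 g(20,-18)=20 g(20,-16)=190 g(20,-14)=1140 g(20,-12)=4845 g(20,-10)=15504 g(20,-8)=38759 g(20,-6)=77500 g(20,-4)=125780 g(20,-2)=166820 g(20,0)=179911 g(20,2)=152456 g(20,4)=87210
t=21: g(21,-21)=1 g(21,-19)=21 g(21,-17)=210 g(21,-15)=1330 g(21,-13)=5985 g(21,-11)=20349 g(21,-9)=54263 g(21,-7)=116259 g(21,-5)=203280 g(21,-3)=292600 g(21,-1)=346731 g(21,1)=332367 g(21,3)=239666 g(21,5)=87210
t=22: g(22,-22)=1 g(22,-20)=22 g(22,-18)=231 g(22,-16)=1540 g(22,-14)=7315 g(22,-12)=26334 g(22,-10)=74612 g(22,-8)=170522 g(22,-6)=319539 g(22,-4)=495880 g(22,-2)=639331 g(22,0)=679098 g(22,2)=572033 g(22,4)=326876
t=23: g(23,-23)=1 g(23,-21)=23 g(23,-19)=253 g(23,-17)=1771 g(23,-15)=8855 g(23,-13)=33649 g(23,-11)=100946 g(23,-9)=245134 g(23,-7)=490061 g(23,-5)=815419 g(23,-3)=1135211 g(23,-1)=1318429 g(23,1)=1251131 g(23,3)=898909 g(23,5)=326876
t=24: g(24,-24)=1 g(24,-22)=24 g(24,-20)=276 g(24,-18)=2024 g(24,-16)=10626 g(24,-14)=42504 g(24,-12)=134595 g(24,-10)=346080 g(24,-8)=735195 g(24,-6)=1305480 g(24,-4)=1950630 g(24,-2)=2453640 g(24,0)=2569560 g(24,2)=2150040 g(24,4)=1225785
t=25: g(25,-25)=1 g(25,-23)=25 g(25,-21)=300 g(25,-19)=2300 g(25,-17)=12650 g(25,-15)=53130 g(25,-13)=177099 g(25,-11)=480675 g(25,-9)=1081275 g(25,-7)=2040675 g(25,-5)=3256110 g(25,-3)=4404270 g(25,-1)=5023200 g(25,1)=4719600 g(25,3)=3375825 g(25,5)=1225785
t=26: g(26,-26)=1 g(26,-24)=26 g(26,-22)=325 g(26,-20)=2600 g(26,-18)=14950 g(26,-16)=65780 g(26,-14)=230229 g(26,-12)=657774 g(26,-10)=1561950 g(26,-8)=3121950 g(26,-6)=5296785 g(26,-4)=7660380 g(26,-2)=9427470 g(26,0)=9742800 g(26,2)=8095425 g(26,4)=4601610
t=27: g(27,-27)=1 g(27,-25)=27 g(27,-23)=351 g(27,-21)=2925 g(27,-19)=17550 g(27,-17)=80730 g(27,-15)=296009 g(27,-13)=888003 g(27,-11)=2219724 g(27,-9)=4683900 g(27,-7)=8418735 g(27,-5)=12957165 g(27,-3)=17087850 g(27,-1)=19170270 g(27,1)=17838225 g(27,3)=12697035 g(27,5)=4601610
t=28: g(28,-28)=1 g(28,-26)=28 g(28,-24)=378 g(28,-22)=3276 g(28,-20)=20475 g(28,-18)=98280 g(28,-16)=376739 g(28,-14)=1184012 g(28,-12)=3107727 g(28,-10)=6903624 g(28,-8)=13102635 g(28,-6)=21375900 g(28,-4)=30045015 g(28,-2)=36258120 g(28,0)=37008495 g(28,2)=30535260 g(28,4)=17298645
t=29: g(29,-29)=1 g(29,-27)=29 g(29,-25)=406 g(29,-23)=3654 g(29,-21)=23751 g(29,-19)=118755 g(29,-17)=475019 g(29,-15)=1560751 g(29,-13)=4291739 g(29,-11)=10011351 g(29,-9)=20006259 g(29,-7)=34478535 g(29,-5)=51420915 g(29,-3)=66303135 g(29,-1)=73266615 g(29,1)=67543755 g(29,3)=47833905 g(29,5)=17298645
t=30: g(30,-30)=1 g(30,-28)=30 g(30,-26)=435 g(30,-24)=4060 g(30,-22)=27405 g(30,-20)=142506 g(30,-18)=593774 g(30,-16)=2035770 g(30,-14)=5852490 g(30,-12)=14303090 g(30,-10)=30017610 g(30,-8)=54484794 g(30,-6)=85899450 g(30,-4)=117724050 g(30,-2)=139569750 g(30,0)=140810370 g(30,2)=115377660 g(30,4)=65132550
Paths never hitting 6: Σ_s g(30,s) = 771975795
Paths hitting 6: 2^30 - 771975795 = 301766029
P = 301766029/1073741824 = 301766029/1073741824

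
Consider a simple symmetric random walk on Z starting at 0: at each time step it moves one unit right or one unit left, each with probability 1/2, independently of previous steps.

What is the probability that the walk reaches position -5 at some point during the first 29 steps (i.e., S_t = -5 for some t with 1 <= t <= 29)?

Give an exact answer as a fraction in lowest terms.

Count via complement. Let g(t,s) = #length-t paths at position s with S_1..S_t all ≠ -5.
g(t,s) = g(t-1,s-1) + g(t-1,s+1) for s ≠ -5; g(t,-5) = 0.
t=0: g(0,0)=1
t=1: g(1,-1)=1 g(1,1)=1
t=2: g(2,-2)=1 g(2,0)=2 g(2,2)=1
t=3: g(3,-3)=1 g(3,-1)=3 g(3,1)=3 g(3,3)=1
t=4: g(4,-4)=1 g(4,-2)=4 g(4,0)=6 g(4,2)=4 g(4,4)=1
t=5: g(5,-3)=5 g(5,-1)=10 g(5,1)=10 g(5,3)=5 g(5,5)=1
t=6: g(6,-4)=5 g(6,-2)=15 g(6,0)=20 g(6,2)=15 g(6,4)=6 g(6,6)=1
t=7: g(7,-3)=20 g(7,-1)=35 g(7,1)=35 g(7,3)=21 g(7,5)=7 g(7,7)=1
t=8: g(8,-4)=20 g(8,-2)=55 g(8,0)=70 g(8,2)=56 g(8,4)=28 g(8,6)=8 g(8,8)=1
t=9: g(9,-3)=75 g(9,-1)=125 g(9,1)=126 g(9,3)=84 g(9,5)=36 g(9,7)=9 g(9,9)=1
t=10: g(10,-4)=75 g(10,-2)=200 g(10,0)=251 g(10,2)=210 g(10,4)=120 g(10,6)=45 g(10,8)=10 g(10,10)=1
t=11: g(11,-3)=275 g(11,-1)=451 g(11,1)=461 g(11,3)=330 g(11,5)=165 g(11,7)=55 g(11,9)=11 g(11,11)=1
t=12: g(12,-4)=275 g(12,-2)=726 g(12,0)=912 g(12,2)=791 g(12,4)=495 g(12,6)=220 g(12,8)=66 g(12,10)=12 g(12,12)=1
t=13: g(13,-3)=1001 g(13,-1)=1638 g(13,1)=1703 g(13,3)=1286 g(13,5)=715 g(13,7)=286 g(13,9)=78 g(13,11)=13 g(13,13)=1
t=14: g(14,-4)=1001 g(14,-2)=2639 g(14,0)=3341 g(14,2)=2989 g(14,4)=2001 g(14,6)=1001 g(14,8)=364 g(14,10)=91 g(14,12)=14 g(14,14)=1
t=15: g(15,-3)=3640 g(15,-1)=5980 g(15,1)=6330 g(15,3)=4990 g(15,5)=3002 g(15,7)=1365 g(15,9)=455 g(15,11)=105 g(15,13)=15 g(15,15)=1
t=16: g(16,-4)=3640 g(16,-2)=9620 g(16,0)=12310 g(16,2)=11320 g(16,4)=7992 g(16,6)=4367 g(16,8)=1820 g(16,10)=560 g(16,12)=120 g(16,14)=16 g(16,16)=1
t=17: g(17,-3)=13260 g(17,-1)=21930 g(17,1)=23630 g(17,3)=19312 g(17,5)=12359 g(17,7)=6187 g(17,9)=2380 g(17,11)=680 g(17,13)=136 g(17,15)=17 g(17,17)=1
t=18: g(18,-4)=13260 g(18,-2)=35190 g(18,0)=45560 g(18,2)=42942 g(18,4)=31671 g(18,6)=18546 g(18,8)=8567 g(18,10)=3060 g(18,12)=816 g(18,14)=153 g(18,16)=18 g(18,18)=1
t=19: g(19,-3)=48450 g(19,-1)=80750 g(19,1)=88502 g(19,3)=74613 g(19,5)=50217 g(19,7)=27113 g(19,9)=11627 g(19,11)=3876 g(19,13)=969 g(19,15)=171 g(19,17)=19 g(19,19)=1
t=20: g(20,-4)=48450 g(20,-2)=129200 g(20,0)=169252 g(20,2)=163115 g(20,4)=124830 g(20,6)=77330 g(20,8)=38740 g(20,10)=15503 g(20,12)=4845 g(20,14)=1140 g(20,16)=190 g(20,18)=20 g(20,20)=1
t=21: g(21,-3)=177650 g(21,-1)=298452 g(21,1)=332367 g(21,3)=287945 g(21,5)=202160 g(21,7)=116070 g(21,9)=54243 g(21,11)=20348 g(21,13)=5985 g(21,15)=1330 g(21,17)=210 g(21,19)=21 g(21,21)=1
t=22: g(22,-4)=177650 g(22,-2)=476102 g(22,0)=630819 g(22,2)=620312 g(22,4)=490105 g(22,6)=318230 g(22,8)=170313 g(22,10)=74591 g(22,12)=26333 g(22,14)=7315 g(22,16)=1540 g(22,18)=231 g(22,20)=22 g(22,22)=1
t=23: g(23,-3)=653752 g(23,-1)=1106921 g(23,1)=1251131 g(23,3)=1110417 g(23,5)=808335 g(23,7)=488543 g(23,9)=244904 g(23,11)=100924 g(23,13)=33648 g(23,15)=8855 g(23,17)=1771 g(23,19)=253 g(23,21)=23 g(23,23)=1
t=24: g(24,-4)=653752 g(24,-2)=1760673 g(24,0)=2358052 g(24,2)=2361548 g(24,4)=1918752 g(24,6)=1296878 g(24,8)=733447 g(24,10)=345828 g(24,12)=134572 g(24,14)=42503 g(24,16)=10626 g(24,18)=2024 g(24,20)=276 g(24,22)=24 g(24,24)=1
t=25: g(25,-3)=2414425 g(25,-1)=4118725 g(25,1)=4719600 g(25,3)=4280300 g(25,5)=3215630 g(25,7)=2030325 g(25,9)=1079275 g(25,11)=480400 g(25,13)=177075 g(25,15)=53129 g(25,17)=12650 g(25,19)=2300 g(25,21)=300 g(25,23)=25 g(25,25)=1
t=26: g(26,-4)=2414425 g(26,-2)=6533150 g(26,0)=8838325 g(26,2)=8999900 g(26,4)=7495930 g(26,6)=5245955 g(26,8)=3109600 g(26,10)=1559675 g(26,12)=657475 g(26,14)=230204 g(26,16)=65779 g(26,18)=14950 g(26,20)=2600 g(26,22)=325 g(26,24)=26 g(26,26)=1
t=27: g(27,-3)=8947575 g(27,-1)=15371475 g(27,1)=17838225 g(27,3)=16495830 g(27,5)=12741885 g(27,7)=8355555 g(27,9)=4669275 g(27,11)=2217150 g(27,13)=887679 g(27,15)=295983 g(27,17)=80729 g(27,19)=17550 g(27,21)=2925 g(27,23)=351 g(27,25)=27 g(27,27)=1
t=28: g(28,-4)=8947575 g(28,-2)=24319050 g(28,0)=33209700 g(28,2)=34334055 g(28,4)=29237715 g(28,6)=21097440 g(28,8)=13024830 g(28,10)=6886425 g(28,12)=3104829 g(28,14)=1183662 g(28,16)=376712 g(28,18)=98279 g(28,20)=20475 g(28,22)=3276 g(28,24)=378 g(28,26)=28 g(28,28)=1
t=29: g(29,-3)=33266625 g(29,-1)=57528750 g(29,1)=67543755 g(29,3)=63571770 g(29,5)=50335155 g(29,7)=34122270 g(29,9)=19911255 g(29,11)=9991254 g(29,13)=4288491 g(29,15)=1560374 g(29,17)=474991 g(29,19)=118754 g(29,21)=23751 g(29,23)=3654 g(29,25)=406 g(29,27)=29 g(29,29)=1
Paths never hitting -5: Σ_s g(29,s) = 342741285
Paths hitting -5: 2^29 - 342741285 = 194129627
P = 194129627/536870912 = 194129627/536870912

Answer: 194129627/536870912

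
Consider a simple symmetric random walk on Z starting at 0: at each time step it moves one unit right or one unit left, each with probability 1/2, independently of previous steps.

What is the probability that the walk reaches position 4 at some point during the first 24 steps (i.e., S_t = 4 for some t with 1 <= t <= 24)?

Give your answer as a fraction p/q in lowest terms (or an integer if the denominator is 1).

Count via complement. Let g(t,s) = #length-t paths at position s with S_1..S_t all ≠ 4.
g(t,s) = g(t-1,s-1) + g(t-1,s+1) for s ≠ 4; g(t,4) = 0.
t=0: g(0,0)=1
t=1: g(1,-1)=1 g(1,1)=1
t=2: g(2,-2)=1 g(2,0)=2 g(2,2)=1
t=3: g(3,-3)=1 g(3,-1)=3 g(3,1)=3 g(3,3)=1
t=4: g(4,-4)=1 g(4,-2)=4 g(4,0)=6 g(4,2)=4
t=5: g(5,-5)=1 g(5,-3)=5 g(5,-1)=10 g(5,1)=10 g(5,3)=4
t=6: g(6,-6)=1 g(6,-4)=6 g(6,-2)=15 g(6,0)=20 g(6,2)=14
t=7: g(7,-7)=1 g(7,-5)=7 g(7,-3)=21 g(7,-1)=35 g(7,1)=34 g(7,3)=14
t=8: g(8,-8)=1 g(8,-6)=8 g(8,-4)=28 g(8,-2)=56 g(8,0)=69 g(8,2)=48
t=9: g(9,-9)=1 g(9,-7)=9 g(9,-5)=36 g(9,-3)=84 g(9,-1)=125 g(9,1)=117 g(9,3)=48
t=10: g(10,-10)=1 g(10,-8)=10 g(10,-6)=45 g(10,-4)=120 g(10,-2)=209 g(10,0)=242 g(10,2)=165
t=11: g(11,-11)=1 g(11,-9)=11 g(11,-7)=55 g(11,-5)=165 g(11,-3)=329 g(11,-1)=451 g(11,1)=407 g(11,3)=165
t=12: g(12,-12)=1 g(12,-10)=12 g(12,-8)=66 g(12,-6)=220 g(12,-4)=494 g(12,-2)=780 g(12,0)=858 g(12,2)=572
t=13: g(13,-13)=1 g(13,-11)=13 g(13,-9)=78 g(13,-7)=286 g(13,-5)=714 g(13,-3)=1274 g(13,-1)=1638 g(13,1)=1430 g(13,3)=572
t=14: g(14,-14)=1 g(14,-12)=14 g(14,-10)=91 g(14,-8)=364 g(14,-6)=1000 g(14,-4)=1988 g(14,-2)=2912 g(14,0)=3068 g(14,2)=2002
t=15: g(15,-15)=1 g(15,-13)=15 g(15,-11)=105 g(15,-9)=455 g(15,-7)=1364 g(15,-5)=2988 g(15,-3)=4900 g(15,-1)=5980 g(15,1)=5070 g(15,3)=2002
t=16: g(16,-16)=1 g(16,-14)=16 g(16,-12)=120 g(16,-10)=560 g(16,-8)=1819 g(16,-6)=4352 g(16,-4)=7888 g(16,-2)=10880 g(16,0)=11050 g(16,2)=7072
t=17: g(17,-17)=1 g(17,-15)=17 g(17,-13)=136 g(17,-11)=680 g(17,-9)=2379 g(17,-7)=6171 g(17,-5)=12240 g(17,-3)=18768 g(17,-1)=21930 g(17,1)=18122 g(17,3)=7072
t=18: g(18,-18)=1 g(18,-16)=18 g(18,-14)=153 g(18,-12)=816 g(18,-10)=3059 g(18,-8)=8550 g(18,-6)=18411 g(18,-4)=31008 g(18,-2)=40698 g(18,0)=40052 g(18,2)=25194
t=19: g(19,-19)=1 g(19,-17)=19 g(19,-15)=171 g(19,-13)=969 g(19,-11)=3875 g(19,-9)=11609 g(19,-7)=26961 g(19,-5)=49419 g(19,-3)=71706 g(19,-1)=80750 g(19,1)=65246 g(19,3)=25194
t=20: g(20,-20)=1 g(20,-18)=20 g(20,-16)=190 g(20,-14)=1140 g(20,-12)=4844 g(20,-10)=15484 g(20,-8)=38570 g(20,-6)=76380 g(20,-4)=121125 g(20,-2)=152456 g(20,0)=145996 g(20,2)=90440
t=21: g(21,-21)=1 g(21,-19)=21 g(21,-17)=210 g(21,-15)=1330 g(21,-13)=5984 g(21,-11)=20328 g(21,-9)=54054 g(21,-7)=114950 g(21,-5)=197505 g(21,-3)=273581 g(21,-1)=298452 g(21,1)=236436 g(21,3)=90440
t=22: g(22,-22)=1 g(22,-20)=22 g(22,-18)=231 g(22,-16)=1540 g(22,-14)=7314 g(22,-12)=26312 g(22,-10)=74382 g(22,-8)=169004 g(22,-6)=312455 g(22,-4)=471086 g(22,-2)=572033 g(22,0)=534888 g(22,2)=326876
t=23: g(23,-23)=1 g(23,-21)=23 g(23,-19)=253 g(23,-17)=1771 g(23,-15)=8854 g(23,-13)=33626 g(23,-11)=100694 g(23,-9)=243386 g(23,-7)=481459 g(23,-5)=783541 g(23,-3)=1043119 g(23,-1)=1106921 g(23,1)=861764 g(23,3)=326876
t=24: g(24,-24)=1 g(24,-22)=24 g(24,-20)=276 g(24,-18)=2024 g(24,-16)=10625 g(24,-14)=42480 g(24,-12)=134320 g(24,-10)=344080 g(24,-8)=724845 g(24,-6)=1265000 g(24,-4)=1826660 g(24,-2)=2150040 g(24,0)=1968685 g(24,2)=1188640
Paths never hitting 4: Σ_s g(24,s) = 9657700
Paths hitting 4: 2^24 - 9657700 = 7119516
P = 7119516/16777216 = 1779879/4194304

Answer: 1779879/4194304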